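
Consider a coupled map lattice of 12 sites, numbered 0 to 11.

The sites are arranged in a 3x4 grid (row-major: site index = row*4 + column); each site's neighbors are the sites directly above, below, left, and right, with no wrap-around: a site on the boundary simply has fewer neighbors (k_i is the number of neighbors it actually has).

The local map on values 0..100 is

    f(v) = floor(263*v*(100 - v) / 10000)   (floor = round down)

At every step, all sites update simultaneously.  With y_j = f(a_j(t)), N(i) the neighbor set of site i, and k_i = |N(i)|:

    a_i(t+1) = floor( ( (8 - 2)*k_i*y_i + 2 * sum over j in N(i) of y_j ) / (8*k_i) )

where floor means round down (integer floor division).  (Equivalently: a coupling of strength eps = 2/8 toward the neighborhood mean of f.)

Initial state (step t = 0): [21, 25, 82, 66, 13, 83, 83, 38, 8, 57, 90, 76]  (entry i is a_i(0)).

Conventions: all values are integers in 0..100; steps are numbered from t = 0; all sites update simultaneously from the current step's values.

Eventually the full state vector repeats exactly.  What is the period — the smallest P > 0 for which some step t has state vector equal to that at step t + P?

Answer: 2
Key observation: The state at step 5, [62, 61, 61, 61, 62, 62, 61, 61, 62, 62, 62, 62], reappears at step 7 — and no state repeats earlier — so the cycle the system enters has period 2.

Derivation:
t=0: [21, 25, 82, 66, 13, 83, 83, 38, 8, 57, 90, 76]
t=1: [42, 46, 40, 56, 30, 38, 37, 57, 25, 54, 29, 45]
t=2: [63, 64, 63, 63, 55, 61, 60, 63, 51, 62, 56, 63]
t=3: [61, 60, 61, 61, 64, 62, 62, 61, 64, 61, 63, 61]
t=4: [61, 62, 62, 62, 60, 61, 61, 61, 60, 61, 61, 61]
t=5: [62, 61, 61, 61, 62, 62, 61, 61, 62, 62, 62, 62]
t=6: [61, 61, 62, 62, 61, 61, 61, 61, 61, 61, 61, 61]
t=7: [62, 61, 61, 61, 62, 62, 61, 61, 62, 62, 62, 62]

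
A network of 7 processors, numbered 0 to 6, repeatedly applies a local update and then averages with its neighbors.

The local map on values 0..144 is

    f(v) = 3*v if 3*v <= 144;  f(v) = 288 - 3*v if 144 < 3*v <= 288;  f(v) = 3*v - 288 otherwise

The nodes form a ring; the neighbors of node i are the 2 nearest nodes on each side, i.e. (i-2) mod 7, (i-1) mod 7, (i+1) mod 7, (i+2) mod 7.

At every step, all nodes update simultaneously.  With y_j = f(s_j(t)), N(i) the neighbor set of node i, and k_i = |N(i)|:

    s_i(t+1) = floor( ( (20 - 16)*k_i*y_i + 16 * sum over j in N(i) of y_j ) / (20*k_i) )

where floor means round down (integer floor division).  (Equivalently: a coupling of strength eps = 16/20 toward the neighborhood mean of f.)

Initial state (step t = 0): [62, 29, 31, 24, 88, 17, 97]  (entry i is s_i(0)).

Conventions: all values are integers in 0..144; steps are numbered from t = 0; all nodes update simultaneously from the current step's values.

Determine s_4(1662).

Answer: s_4(1662) = 64
Key observation: The state at step 25, [99, 99, 97, 97, 97, 99, 99], reappears at step 32: the system is in a cycle of period 7 from step 25 on.  Therefore the state at step 1662 equals the state at step 25 + ((1662 - 25) mod 7) = 31, which is [62, 63, 64, 64, 64, 63, 62].

Derivation:
t=0: [62, 29, 31, 24, 88, 17, 97]
t=1: [67, 71, 75, 65, 48, 50, 53]
t=2: [98, 89, 92, 102, 113, 118, 114]
t=3: [31, 22, 21, 33, 40, 39, 39]
t=4: [91, 87, 88, 93, 103, 109, 102]
t=5: [24, 18, 19, 24, 22, 20, 24]
t=6: [63, 65, 64, 61, 65, 68, 64]
t=7: [93, 97, 97, 94, 94, 95, 93]
t=8: [5, 6, 5, 4, 5, 6, 6]
t=9: [16, 15, 15, 15, 15, 15, 16]
t=10: [46, 46, 45, 45, 45, 46, 46]
t=11: [137, 136, 136, 136, 136, 136, 137]
t=12: [121, 121, 120, 120, 120, 121, 121]
t=13: [74, 73, 73, 73, 73, 73, 74]
t=14: [67, 67, 68, 69, 68, 67, 67]
t=15: [86, 85, 84, 84, 84, 85, 86]
t=16: [32, 33, 34, 34, 34, 33, 32]
t=17: [98, 99, 100, 100, 100, 99, 98]
t=18: [8, 9, 10, 10, 10, 9, 8]
t=19: [26, 27, 28, 28, 28, 27, 26]
t=20: [80, 81, 82, 82, 82, 81, 80]
t=21: [45, 45, 43, 43, 43, 45, 45]
t=22: [133, 132, 131, 131, 131, 132, 133]
t=23: [108, 108, 106, 106, 106, 108, 108]
t=24: [34, 33, 32, 32, 32, 33, 34]
t=25: [99, 99, 97, 97, 97, 99, 99]
t=26: [7, 6, 5, 5, 5, 6, 7]
t=27: [18, 18, 16, 16, 16, 18, 18]
t=28: [52, 51, 50, 50, 50, 51, 52]
t=29: [134, 135, 136, 136, 136, 135, 134]
t=30: [116, 117, 118, 118, 118, 117, 116]
t=31: [62, 63, 64, 64, 64, 63, 62]
t=32: [99, 99, 97, 97, 97, 99, 99]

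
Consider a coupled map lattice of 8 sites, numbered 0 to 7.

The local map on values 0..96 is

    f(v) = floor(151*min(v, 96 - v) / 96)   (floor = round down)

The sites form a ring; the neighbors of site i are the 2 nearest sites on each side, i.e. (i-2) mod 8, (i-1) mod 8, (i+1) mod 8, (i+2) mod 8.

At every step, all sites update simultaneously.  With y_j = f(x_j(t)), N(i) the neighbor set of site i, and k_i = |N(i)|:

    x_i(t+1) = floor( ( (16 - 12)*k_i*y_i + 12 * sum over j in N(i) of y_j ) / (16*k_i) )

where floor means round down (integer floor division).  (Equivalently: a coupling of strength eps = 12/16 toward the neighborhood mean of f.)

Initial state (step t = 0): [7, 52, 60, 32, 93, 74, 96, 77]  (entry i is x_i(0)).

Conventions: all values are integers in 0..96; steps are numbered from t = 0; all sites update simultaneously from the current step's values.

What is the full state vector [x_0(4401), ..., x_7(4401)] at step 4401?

Simulating step by step:
t=0: [7, 52, 60, 32, 93, 74, 96, 77]
t=1: [31, 44, 39, 43, 27, 24, 14, 28]
t=2: [48, 58, 57, 55, 45, 42, 37, 44]
t=3: [65, 65, 65, 64, 64, 65, 67, 65]
t=4: [47, 48, 48, 48, 48, 48, 47, 47]
t=5: [73, 74, 74, 75, 74, 74, 73, 73]
t=6: [35, 34, 34, 33, 34, 34, 35, 35]
t=7: [54, 53, 53, 52, 53, 53, 54, 54]
t=8: [66, 67, 67, 67, 67, 67, 66, 66]
t=9: [46, 45, 45, 45, 45, 45, 46, 46]
t=10: [71, 70, 70, 70, 70, 70, 71, 71]
t=11: [39, 39, 39, 40, 39, 39, 39, 39]
t=12: [61, 61, 61, 61, 61, 61, 61, 61]
t=13: [55, 55, 55, 55, 55, 55, 55, 55]
t=14: [64, 64, 64, 64, 64, 64, 64, 64]
t=15: [50, 50, 50, 50, 50, 50, 50, 50]
t=16: [72, 72, 72, 72, 72, 72, 72, 72]
t=17: [37, 37, 37, 37, 37, 37, 37, 37]
t=18: [58, 58, 58, 58, 58, 58, 58, 58]
t=19: [59, 59, 59, 59, 59, 59, 59, 59]
t=20: [58, 58, 58, 58, 58, 58, 58, 58]

Answer: [59, 59, 59, 59, 59, 59, 59, 59]
Key observation: The state at step 18, [58, 58, 58, 58, 58, 58, 58, 58], reappears at step 20: the system is in a cycle of period 2 from step 18 on.  Therefore the state at step 4401 equals the state at step 18 + ((4401 - 18) mod 2) = 19, which is [59, 59, 59, 59, 59, 59, 59, 59].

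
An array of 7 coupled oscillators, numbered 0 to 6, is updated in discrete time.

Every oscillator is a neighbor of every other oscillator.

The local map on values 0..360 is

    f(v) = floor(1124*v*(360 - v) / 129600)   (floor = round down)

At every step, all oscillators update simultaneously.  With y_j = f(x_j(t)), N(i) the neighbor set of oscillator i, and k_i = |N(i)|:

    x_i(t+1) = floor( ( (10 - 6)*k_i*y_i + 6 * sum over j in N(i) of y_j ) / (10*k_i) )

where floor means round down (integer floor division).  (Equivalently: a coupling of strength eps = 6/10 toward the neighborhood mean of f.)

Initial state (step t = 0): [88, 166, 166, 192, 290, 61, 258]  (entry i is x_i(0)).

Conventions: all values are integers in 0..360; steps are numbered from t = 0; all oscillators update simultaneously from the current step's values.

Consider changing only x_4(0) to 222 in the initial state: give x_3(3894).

Simulating step by step:
t=0: [88, 166, 166, 192, 222, 61, 258]
t=1: [231, 253, 253, 253, 249, 216, 237]
t=2: [249, 242, 242, 242, 243, 252, 247]
t=3: [242, 244, 244, 244, 244, 241, 243]
t=4: [246, 245, 245, 245, 245, 246, 245]
t=5: [243, 243, 243, 243, 243, 243, 243]
t=6: [246, 246, 246, 246, 246, 246, 246]
t=7: [243, 243, 243, 243, 243, 243, 243]

Answer: x_3(3894) = 246
Key observation: The state at step 5, [243, 243, 243, 243, 243, 243, 243], reappears at step 7: the system is in a cycle of period 2 from step 5 on.  Therefore the state at step 3894 equals the state at step 5 + ((3894 - 5) mod 2) = 6, which is [246, 246, 246, 246, 246, 246, 246].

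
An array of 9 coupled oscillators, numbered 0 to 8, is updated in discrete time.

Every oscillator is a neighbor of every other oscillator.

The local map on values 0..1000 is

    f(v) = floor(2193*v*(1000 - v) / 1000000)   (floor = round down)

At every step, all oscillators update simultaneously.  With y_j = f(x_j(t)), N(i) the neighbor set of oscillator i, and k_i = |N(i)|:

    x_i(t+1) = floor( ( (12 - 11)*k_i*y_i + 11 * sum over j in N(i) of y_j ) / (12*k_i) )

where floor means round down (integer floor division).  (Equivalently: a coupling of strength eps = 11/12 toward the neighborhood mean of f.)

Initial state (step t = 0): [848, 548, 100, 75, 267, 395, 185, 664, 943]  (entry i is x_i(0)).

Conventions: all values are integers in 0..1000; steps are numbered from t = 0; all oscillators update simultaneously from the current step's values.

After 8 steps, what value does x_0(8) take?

Simulating step by step:
t=0: [848, 548, 100, 75, 267, 395, 185, 664, 943]
t=1: [342, 334, 344, 346, 337, 334, 340, 335, 347]
t=2: [491, 491, 491, 491, 491, 491, 491, 491, 491]
t=3: [548, 548, 548, 548, 548, 548, 548, 548, 548]
t=4: [543, 543, 543, 543, 543, 543, 543, 543, 543]
t=5: [544, 544, 544, 544, 544, 544, 544, 544, 544]
t=6: [544, 544, 544, 544, 544, 544, 544, 544, 544]
t=7: [544, 544, 544, 544, 544, 544, 544, 544, 544]
t=8: [544, 544, 544, 544, 544, 544, 544, 544, 544]

Answer: x_0(8) = 544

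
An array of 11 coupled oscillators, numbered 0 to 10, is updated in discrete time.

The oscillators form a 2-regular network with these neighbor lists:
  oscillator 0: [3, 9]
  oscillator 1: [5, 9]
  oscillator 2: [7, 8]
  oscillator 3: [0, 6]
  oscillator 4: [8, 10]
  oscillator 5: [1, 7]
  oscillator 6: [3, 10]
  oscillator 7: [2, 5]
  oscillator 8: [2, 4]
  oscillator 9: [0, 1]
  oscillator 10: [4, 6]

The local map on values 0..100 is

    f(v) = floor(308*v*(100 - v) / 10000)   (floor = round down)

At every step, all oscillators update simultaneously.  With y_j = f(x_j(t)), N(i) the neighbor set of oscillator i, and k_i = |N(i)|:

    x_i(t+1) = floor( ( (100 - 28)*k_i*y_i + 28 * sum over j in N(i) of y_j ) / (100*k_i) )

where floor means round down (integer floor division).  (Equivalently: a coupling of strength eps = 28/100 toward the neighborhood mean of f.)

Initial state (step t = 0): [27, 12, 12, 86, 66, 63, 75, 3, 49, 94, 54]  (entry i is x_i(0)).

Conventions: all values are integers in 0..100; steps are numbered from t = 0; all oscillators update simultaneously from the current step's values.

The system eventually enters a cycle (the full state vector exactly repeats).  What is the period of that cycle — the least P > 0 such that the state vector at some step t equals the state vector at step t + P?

Simulating step by step:
t=0: [27, 12, 12, 86, 66, 63, 75, 3, 49, 94, 54]
t=1: [50, 35, 34, 43, 70, 56, 56, 20, 68, 25, 72]
t=2: [73, 68, 65, 75, 64, 70, 73, 55, 66, 61, 64]
t=3: [61, 67, 70, 57, 69, 66, 60, 73, 69, 70, 68]
t=4: [72, 67, 63, 74, 65, 67, 72, 61, 64, 65, 67]
t=5: [62, 68, 71, 59, 69, 68, 62, 72, 70, 68, 67]
t=6: [71, 67, 63, 73, 65, 66, 71, 62, 64, 67, 68]
t=7: [63, 68, 71, 60, 69, 69, 63, 71, 70, 67, 66]
t=8: [70, 66, 63, 72, 65, 65, 71, 63, 64, 68, 68]
t=9: [64, 68, 70, 62, 69, 70, 63, 70, 70, 66, 66]
t=10: [70, 66, 64, 71, 65, 64, 70, 64, 64, 68, 68]
t=11: [64, 68, 70, 63, 69, 69, 64, 70, 70, 66, 67]
t=12: [70, 67, 64, 70, 65, 65, 69, 64, 64, 68, 67]
t=13: [64, 68, 70, 64, 69, 69, 65, 70, 70, 66, 67]
t=14: [69, 67, 64, 70, 65, 65, 69, 64, 64, 68, 67]
t=15: [65, 68, 70, 64, 69, 69, 65, 70, 70, 66, 67]
t=16: [69, 67, 64, 70, 65, 65, 69, 64, 64, 68, 67]

Answer: 2
Key observation: The state at step 14, [69, 67, 64, 70, 65, 65, 69, 64, 64, 68, 67], reappears at step 16 — and no state repeats earlier — so the cycle the system enters has period 2.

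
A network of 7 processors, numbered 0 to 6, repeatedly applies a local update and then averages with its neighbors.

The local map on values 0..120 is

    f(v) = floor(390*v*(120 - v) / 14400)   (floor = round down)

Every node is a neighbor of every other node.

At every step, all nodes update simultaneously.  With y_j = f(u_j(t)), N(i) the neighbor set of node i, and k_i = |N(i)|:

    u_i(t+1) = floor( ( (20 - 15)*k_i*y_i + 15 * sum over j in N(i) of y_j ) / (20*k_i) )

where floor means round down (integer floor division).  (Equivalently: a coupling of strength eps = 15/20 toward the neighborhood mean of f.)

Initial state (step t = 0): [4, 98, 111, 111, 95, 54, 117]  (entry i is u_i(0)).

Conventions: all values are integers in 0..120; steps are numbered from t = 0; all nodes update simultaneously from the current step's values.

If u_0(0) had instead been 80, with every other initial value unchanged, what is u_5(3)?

Answer: u_5(3) = 64
Key observation: This trace re-runs the system from the modified initial state.

Derivation:
t=0: [80, 98, 111, 111, 95, 54, 117]
t=1: [56, 53, 49, 49, 53, 57, 47]
t=2: [95, 95, 95, 95, 95, 95, 94]
t=3: [64, 64, 64, 64, 64, 64, 64]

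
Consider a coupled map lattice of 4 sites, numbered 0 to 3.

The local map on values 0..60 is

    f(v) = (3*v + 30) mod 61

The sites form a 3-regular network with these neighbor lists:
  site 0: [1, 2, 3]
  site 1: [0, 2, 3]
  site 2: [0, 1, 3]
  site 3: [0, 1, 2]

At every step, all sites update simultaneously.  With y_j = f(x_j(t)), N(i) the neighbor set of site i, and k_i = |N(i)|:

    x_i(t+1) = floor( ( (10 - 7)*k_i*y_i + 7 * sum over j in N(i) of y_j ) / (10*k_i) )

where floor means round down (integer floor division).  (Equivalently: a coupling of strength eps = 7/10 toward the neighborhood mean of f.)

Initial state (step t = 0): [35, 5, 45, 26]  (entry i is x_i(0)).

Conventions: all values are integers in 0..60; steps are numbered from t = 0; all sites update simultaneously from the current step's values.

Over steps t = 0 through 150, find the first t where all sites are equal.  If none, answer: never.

Simulating step by step:
t=0: [35, 5, 45, 26]  (not all equal)
t=1: [35, 37, 37, 37]  (not all equal)
t=2: [17, 17, 17, 17]  (all equal)

Answer: 2
Key observation: Synchronization is absorbing here: once all sites are equal they stay equal, and step 2 is the first all-equal step.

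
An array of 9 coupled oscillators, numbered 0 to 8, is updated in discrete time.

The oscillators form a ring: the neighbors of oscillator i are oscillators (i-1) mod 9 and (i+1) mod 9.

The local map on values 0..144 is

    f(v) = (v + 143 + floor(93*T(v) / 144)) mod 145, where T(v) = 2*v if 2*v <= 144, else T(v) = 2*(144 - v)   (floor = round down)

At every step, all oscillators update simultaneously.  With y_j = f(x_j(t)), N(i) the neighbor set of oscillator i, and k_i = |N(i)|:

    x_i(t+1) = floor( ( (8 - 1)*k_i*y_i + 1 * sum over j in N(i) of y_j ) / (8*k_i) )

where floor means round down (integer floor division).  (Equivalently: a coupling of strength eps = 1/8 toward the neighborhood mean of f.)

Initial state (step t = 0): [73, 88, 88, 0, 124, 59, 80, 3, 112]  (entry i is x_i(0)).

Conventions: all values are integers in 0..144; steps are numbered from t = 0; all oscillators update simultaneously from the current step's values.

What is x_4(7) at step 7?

Answer: x_4(7) = 15

Derivation:
t=0: [73, 88, 88, 0, 124, 59, 80, 3, 112]
t=1: [16, 13, 21, 126, 19, 117, 21, 4, 6]
t=2: [32, 28, 42, 7, 36, 8, 40, 9, 12]
t=3: [67, 64, 87, 23, 71, 24, 80, 22, 27]
t=4: [17, 127, 23, 45, 19, 48, 19, 46, 55]
t=5: [39, 6, 50, 94, 48, 99, 49, 100, 117]
t=6: [77, 22, 99, 23, 95, 22, 97, 15, 9]
t=7: [18, 43, 14, 45, 15, 43, 13, 29, 18]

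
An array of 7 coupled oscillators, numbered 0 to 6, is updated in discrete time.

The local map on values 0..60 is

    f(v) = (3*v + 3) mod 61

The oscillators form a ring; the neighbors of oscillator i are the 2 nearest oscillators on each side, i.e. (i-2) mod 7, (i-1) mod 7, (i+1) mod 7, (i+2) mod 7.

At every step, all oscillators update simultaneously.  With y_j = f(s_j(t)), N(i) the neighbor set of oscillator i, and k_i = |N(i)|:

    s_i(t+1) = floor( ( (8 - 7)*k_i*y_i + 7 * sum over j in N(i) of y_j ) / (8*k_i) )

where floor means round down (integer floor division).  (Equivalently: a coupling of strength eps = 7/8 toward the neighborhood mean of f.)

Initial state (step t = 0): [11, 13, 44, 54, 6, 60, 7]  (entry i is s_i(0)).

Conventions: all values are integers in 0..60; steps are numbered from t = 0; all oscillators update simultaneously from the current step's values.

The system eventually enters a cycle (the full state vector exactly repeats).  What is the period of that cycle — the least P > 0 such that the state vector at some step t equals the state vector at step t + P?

Simulating step by step:
t=0: [11, 13, 44, 54, 6, 60, 7]
t=1: [21, 30, 32, 22, 20, 27, 24]
t=2: [24, 18, 15, 21, 18, 9, 15]
t=3: [41, 32, 35, 42, 35, 30, 40]
t=4: [26, 17, 26, 36, 24, 16, 26]
t=5: [34, 30, 32, 36, 32, 29, 32]
t=6: [35, 41, 40, 36, 38, 40, 36]
t=7: [18, 32, 34, 19, 29, 44, 29]
t=8: [34, 46, 45, 34, 35, 39, 33]
t=9: [35, 34, 35, 36, 40, 45, 42]
t=10: [30, 38, 36, 29, 26, 24, 24]
t=11: [33, 34, 36, 34, 25, 22, 28]
t=12: [33, 40, 38, 31, 30, 29, 27]
t=13: [28, 34, 30, 30, 35, 32, 25]
t=14: [31, 28, 36, 39, 31, 31, 36]
t=15: [39, 45, 40, 39, 46, 43, 34]
t=16: [22, 37, 33, 17, 27, 40, 28]
t=17: [27, 34, 35, 32, 29, 24, 21]
t=18: [26, 30, 35, 34, 26, 22, 24]
t=19: [24, 31, 31, 28, 27, 22, 19]
t=20: [31, 33, 25, 25, 31, 27, 25]
t=21: [25, 23, 30, 27, 20, 25, 31]
t=22: [22, 24, 15, 16, 23, 18, 14]
t=23: [36, 35, 24, 34, 45, 32, 25]
t=24: [31, 33, 36, 30, 26, 32, 35]
t=25: [42, 41, 34, 36, 39, 34, 35]
t=26: [31, 32, 31, 39, 47, 41, 30]
t=27: [28, 39, 38, 29, 31, 32, 25]
t=28: [40, 35, 39, 44, 35, 28, 36]
t=29: [39, 32, 31, 40, 38, 27, 32]
t=30: [36, 33, 38, 33, 28, 36, 43]
t=31: [40, 39, 41, 42, 37, 34, 37]
t=32: [35, 21, 26, 35, 30, 30, 40]
t=33: [18, 25, 31, 25, 25, 31, 25]
t=34: [29, 29, 28, 24, 24, 28, 29]
t=35: [27, 25, 22, 22, 22, 22, 25]
t=36: [13, 14, 13, 9, 9, 13, 14]
t=37: [43, 40, 37, 38, 38, 37, 40]
t=38: [24, 26, 33, 42, 42, 33, 26]
t=39: [28, 20, 15, 24, 24, 15, 20]
t=40: [25, 19, 18, 26, 26, 18, 19]
t=41: [53, 41, 32, 44, 44, 32, 41]
t=42: [23, 21, 20, 21, 21, 20, 21]
t=43: [4, 5, 5, 3, 3, 5, 5]
t=44: [17, 16, 14, 15, 15, 14, 16]
t=45: [48, 49, 49, 47, 47, 49, 49]
t=46: [27, 26, 24, 25, 25, 24, 26]
t=47: [17, 18, 18, 16, 16, 18, 18]
t=48: [56, 55, 53, 54, 54, 53, 55]
t=49: [43, 44, 44, 42, 42, 44, 44]
t=50: [12, 11, 9, 10, 10, 9, 11]
t=51: [33, 34, 34, 32, 32, 34, 34]
t=52: [43, 42, 40, 41, 41, 40, 42]
t=53: [4, 5, 5, 3, 3, 5, 5]

Answer: 10
Key observation: The state at step 43, [4, 5, 5, 3, 3, 5, 5], reappears at step 53 — and no state repeats earlier — so the cycle the system enters has period 10.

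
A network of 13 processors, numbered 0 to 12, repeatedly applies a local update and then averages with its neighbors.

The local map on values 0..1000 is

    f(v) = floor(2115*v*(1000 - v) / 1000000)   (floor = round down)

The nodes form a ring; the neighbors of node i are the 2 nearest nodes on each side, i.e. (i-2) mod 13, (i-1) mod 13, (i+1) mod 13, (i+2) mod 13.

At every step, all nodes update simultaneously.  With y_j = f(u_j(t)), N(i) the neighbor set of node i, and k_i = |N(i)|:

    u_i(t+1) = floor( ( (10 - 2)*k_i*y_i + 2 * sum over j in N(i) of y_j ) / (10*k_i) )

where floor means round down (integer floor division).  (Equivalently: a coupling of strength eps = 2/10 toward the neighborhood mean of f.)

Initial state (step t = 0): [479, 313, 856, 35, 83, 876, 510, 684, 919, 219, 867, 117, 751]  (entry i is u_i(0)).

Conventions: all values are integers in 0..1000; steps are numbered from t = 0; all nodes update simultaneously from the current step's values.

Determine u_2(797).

Answer: u_2(797) = 527
Key observation: The state at step 5, [527, 527, 527, 527, 527, 527, 527, 527, 527, 527, 527, 527, 527], reappears at step 6: the system is in a cycle of period 1 from step 5 on.  Therefore the state at step 797 equals the state at step 5 + ((797 - 5) mod 1) = 5, which is [527, 527, 527, 527, 527, 527, 527, 527, 527, 527, 527, 527, 527].

Derivation:
t=0: [479, 313, 856, 35, 83, 876, 510, 684, 919, 219, 867, 117, 751]
t=1: [487, 425, 268, 111, 182, 244, 472, 429, 205, 342, 250, 250, 388]
t=2: [513, 495, 409, 248, 328, 390, 499, 501, 371, 462, 402, 411, 493]
t=3: [526, 520, 504, 415, 469, 498, 521, 524, 498, 522, 509, 513, 526]
t=4: [527, 526, 527, 515, 525, 527, 527, 527, 527, 527, 527, 527, 527]
t=5: [527, 527, 527, 527, 527, 527, 527, 527, 527, 527, 527, 527, 527]
t=6: [527, 527, 527, 527, 527, 527, 527, 527, 527, 527, 527, 527, 527]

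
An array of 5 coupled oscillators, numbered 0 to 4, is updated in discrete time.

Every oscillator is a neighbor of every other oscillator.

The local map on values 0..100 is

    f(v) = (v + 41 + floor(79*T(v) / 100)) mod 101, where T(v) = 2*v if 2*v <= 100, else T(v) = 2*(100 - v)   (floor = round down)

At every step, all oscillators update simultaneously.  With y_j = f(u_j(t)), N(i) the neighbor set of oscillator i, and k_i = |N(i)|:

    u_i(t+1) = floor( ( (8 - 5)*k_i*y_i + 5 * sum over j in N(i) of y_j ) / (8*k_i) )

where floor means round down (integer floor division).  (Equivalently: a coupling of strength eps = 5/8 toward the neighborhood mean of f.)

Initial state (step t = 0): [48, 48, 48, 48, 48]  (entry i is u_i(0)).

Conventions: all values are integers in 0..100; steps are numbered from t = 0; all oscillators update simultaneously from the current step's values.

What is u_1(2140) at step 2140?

Answer: u_1(2140) = 62
Key observation: The state at step 3, [62, 62, 62, 62, 62], reappears at step 4: the system is in a cycle of period 1 from step 3 on.  Therefore the state at step 2140 equals the state at step 3 + ((2140 - 3) mod 1) = 3, which is [62, 62, 62, 62, 62].

Derivation:
t=0: [48, 48, 48, 48, 48]
t=1: [63, 63, 63, 63, 63]
t=2: [61, 61, 61, 61, 61]
t=3: [62, 62, 62, 62, 62]
t=4: [62, 62, 62, 62, 62]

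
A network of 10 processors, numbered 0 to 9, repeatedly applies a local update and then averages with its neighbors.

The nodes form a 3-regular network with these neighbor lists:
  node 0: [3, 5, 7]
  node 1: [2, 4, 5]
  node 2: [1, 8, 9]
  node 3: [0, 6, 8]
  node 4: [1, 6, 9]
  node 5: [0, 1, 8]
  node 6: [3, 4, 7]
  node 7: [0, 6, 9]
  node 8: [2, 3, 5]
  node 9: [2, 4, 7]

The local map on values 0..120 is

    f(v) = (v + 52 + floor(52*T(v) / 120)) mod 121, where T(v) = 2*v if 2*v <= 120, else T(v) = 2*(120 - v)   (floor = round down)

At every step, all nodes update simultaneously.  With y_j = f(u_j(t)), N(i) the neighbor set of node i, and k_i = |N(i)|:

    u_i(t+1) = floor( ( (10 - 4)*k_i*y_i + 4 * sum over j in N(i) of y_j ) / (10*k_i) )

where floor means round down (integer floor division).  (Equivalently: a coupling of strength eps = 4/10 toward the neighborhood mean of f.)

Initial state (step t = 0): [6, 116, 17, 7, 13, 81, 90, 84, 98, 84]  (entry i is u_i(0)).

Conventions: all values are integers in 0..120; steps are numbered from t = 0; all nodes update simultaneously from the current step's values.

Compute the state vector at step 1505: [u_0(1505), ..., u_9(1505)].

Answer: [15, 15, 15, 15, 15, 15, 15, 15, 15, 15]
Key observation: The state at step 10, [45, 45, 45, 45, 45, 45, 45, 45, 45, 45], reappears at step 13: the system is in a cycle of period 3 from step 10 on.  Therefore the state at step 1505 equals the state at step 10 + ((1505 - 10) mod 3) = 11, which is [15, 15, 15, 15, 15, 15, 15, 15, 15, 15].

Derivation:
t=0: [6, 116, 17, 7, 13, 81, 90, 84, 98, 84]
t=1: [58, 57, 69, 60, 64, 48, 53, 48, 54, 54]
t=2: [34, 36, 39, 39, 38, 26, 31, 25, 32, 32]
t=3: [95, 85, 47, 46, 45, 106, 79, 103, 80, 80]
t=4: [43, 38, 28, 27, 27, 47, 37, 47, 38, 37]
t=5: [25, 30, 62, 62, 61, 12, 29, 12, 30, 29]
t=6: [84, 86, 68, 67, 68, 86, 84, 85, 86, 84]
t=7: [45, 45, 44, 44, 44, 46, 45, 46, 45, 45]
t=8: [15, 14, 13, 13, 13, 15, 14, 15, 14, 14]
t=9: [79, 77, 76, 77, 76, 79, 77, 79, 77, 77]
t=10: [45, 45, 45, 45, 45, 45, 45, 45, 45, 45]
t=11: [15, 15, 15, 15, 15, 15, 15, 15, 15, 15]
t=12: [80, 80, 80, 80, 80, 80, 80, 80, 80, 80]
t=13: [45, 45, 45, 45, 45, 45, 45, 45, 45, 45]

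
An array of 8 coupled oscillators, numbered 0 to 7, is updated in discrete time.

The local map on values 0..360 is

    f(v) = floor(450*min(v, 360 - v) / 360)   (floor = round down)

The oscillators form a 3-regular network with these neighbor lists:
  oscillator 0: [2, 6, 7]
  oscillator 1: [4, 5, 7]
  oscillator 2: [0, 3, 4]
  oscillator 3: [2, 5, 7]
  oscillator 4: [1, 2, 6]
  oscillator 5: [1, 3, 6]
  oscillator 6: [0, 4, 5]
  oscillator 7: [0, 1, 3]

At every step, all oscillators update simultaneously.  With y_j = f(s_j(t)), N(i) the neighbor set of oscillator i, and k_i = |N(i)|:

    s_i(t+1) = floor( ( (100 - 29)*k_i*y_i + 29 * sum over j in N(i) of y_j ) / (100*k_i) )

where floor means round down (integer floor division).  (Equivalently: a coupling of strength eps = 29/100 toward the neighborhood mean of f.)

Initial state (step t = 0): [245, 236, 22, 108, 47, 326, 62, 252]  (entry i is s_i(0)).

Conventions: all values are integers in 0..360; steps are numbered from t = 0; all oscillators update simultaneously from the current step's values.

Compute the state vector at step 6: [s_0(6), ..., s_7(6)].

Answer: [198, 202, 203, 190, 206, 190, 197, 200]

Derivation:
t=0: [245, 236, 22, 108, 47, 326, 62, 252]
t=1: [124, 132, 51, 115, 66, 65, 78, 137]
t=2: [142, 149, 81, 131, 89, 96, 99, 166]
t=3: [167, 174, 115, 157, 118, 130, 126, 197]
t=4: [196, 203, 154, 188, 154, 170, 161, 204]
t=5: [202, 197, 195, 210, 193, 209, 201, 197]
t=6: [198, 202, 203, 190, 206, 190, 197, 200]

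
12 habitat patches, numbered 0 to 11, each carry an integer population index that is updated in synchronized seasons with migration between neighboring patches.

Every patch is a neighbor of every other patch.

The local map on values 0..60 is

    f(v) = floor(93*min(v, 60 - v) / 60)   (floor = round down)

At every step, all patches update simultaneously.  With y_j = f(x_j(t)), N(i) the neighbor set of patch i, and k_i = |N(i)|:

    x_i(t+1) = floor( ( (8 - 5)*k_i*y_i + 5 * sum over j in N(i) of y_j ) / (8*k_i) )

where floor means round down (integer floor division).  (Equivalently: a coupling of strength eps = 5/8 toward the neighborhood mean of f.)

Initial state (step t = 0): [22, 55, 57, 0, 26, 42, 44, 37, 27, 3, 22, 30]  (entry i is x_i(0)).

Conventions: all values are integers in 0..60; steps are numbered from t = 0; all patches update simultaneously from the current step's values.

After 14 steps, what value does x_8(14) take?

Simulating step by step:
t=0: [22, 55, 57, 0, 26, 42, 44, 37, 27, 3, 22, 30]
t=1: [27, 19, 18, 16, 29, 25, 24, 27, 29, 18, 27, 31]
t=2: [37, 34, 33, 32, 38, 36, 36, 37, 38, 33, 37, 38]
t=3: [36, 38, 38, 39, 36, 37, 37, 36, 36, 38, 36, 36]
t=4: [35, 35, 35, 34, 35, 35, 35, 35, 35, 35, 35, 35]
t=5: [38, 38, 38, 38, 38, 38, 38, 38, 38, 38, 38, 38]
t=6: [34, 34, 34, 34, 34, 34, 34, 34, 34, 34, 34, 34]
t=7: [40, 40, 40, 40, 40, 40, 40, 40, 40, 40, 40, 40]
t=8: [31, 31, 31, 31, 31, 31, 31, 31, 31, 31, 31, 31]
t=9: [44, 44, 44, 44, 44, 44, 44, 44, 44, 44, 44, 44]
t=10: [24, 24, 24, 24, 24, 24, 24, 24, 24, 24, 24, 24]
t=11: [37, 37, 37, 37, 37, 37, 37, 37, 37, 37, 37, 37]
t=12: [35, 35, 35, 35, 35, 35, 35, 35, 35, 35, 35, 35]
t=13: [38, 38, 38, 38, 38, 38, 38, 38, 38, 38, 38, 38]
t=14: [34, 34, 34, 34, 34, 34, 34, 34, 34, 34, 34, 34]

Answer: x_8(14) = 34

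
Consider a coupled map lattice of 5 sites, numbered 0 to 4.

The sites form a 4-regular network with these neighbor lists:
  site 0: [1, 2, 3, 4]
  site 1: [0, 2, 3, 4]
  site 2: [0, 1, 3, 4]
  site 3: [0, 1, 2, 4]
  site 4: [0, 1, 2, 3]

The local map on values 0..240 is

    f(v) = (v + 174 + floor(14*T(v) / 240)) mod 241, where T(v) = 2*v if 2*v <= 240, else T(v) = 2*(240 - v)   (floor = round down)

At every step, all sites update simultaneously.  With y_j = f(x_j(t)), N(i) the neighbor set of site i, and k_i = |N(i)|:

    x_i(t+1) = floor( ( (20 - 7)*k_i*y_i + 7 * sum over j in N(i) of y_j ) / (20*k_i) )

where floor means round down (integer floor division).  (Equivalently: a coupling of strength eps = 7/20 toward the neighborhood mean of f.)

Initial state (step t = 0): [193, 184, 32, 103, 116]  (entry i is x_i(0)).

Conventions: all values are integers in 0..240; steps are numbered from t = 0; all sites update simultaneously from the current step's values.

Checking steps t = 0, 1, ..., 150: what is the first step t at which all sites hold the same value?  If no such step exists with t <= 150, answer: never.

Answer: 38
Key observation: Synchronization is absorbing here: once all sites are equal they stay equal, and step 38 is the first all-equal step.

Derivation:
t=0: [193, 184, 32, 103, 116]  (not all equal)
t=1: [123, 119, 167, 77, 85]  (not all equal)
t=2: [63, 61, 85, 35, 40]  (not all equal)
t=3: [42, 40, 55, 160, 163]  (not all equal)
t=4: [200, 199, 209, 134, 135]  (not all equal)
t=5: [127, 126, 132, 94, 95]  (not all equal)
t=6: [67, 66, 69, 46, 48]  (not all equal)
t=7: [45, 44, 47, 168, 169]  (not all equal)
t=8: [204, 203, 205, 139, 139]  (not all equal)
t=9: [130, 130, 131, 98, 98]  (not all equal)
t=10: [69, 69, 69, 50, 50]  (not all equal)
t=11: [48, 48, 48, 171, 171]  (not all equal)
t=12: [206, 206, 206, 142, 142]  (not all equal)
t=13: [132, 132, 132, 100, 100]  (not all equal)
t=14: [71, 71, 71, 52, 52]  (not all equal)
t=15: [50, 50, 50, 174, 174]  (not all equal)
t=16: [208, 208, 208, 144, 144]  (not all equal)
t=17: [134, 134, 134, 102, 102]  (not all equal)
t=18: [73, 73, 73, 54, 54]  (not all equal)
t=19: [52, 52, 52, 176, 176]  (not all equal)
t=20: [211, 211, 211, 146, 146]  (not all equal)
t=21: [136, 136, 136, 104, 104]  (not all equal)
t=22: [75, 75, 75, 57, 57]  (not all equal)
t=23: [54, 54, 54, 178, 178]  (not all equal)
t=24: [213, 213, 213, 148, 148]  (not all equal)
t=25: [138, 138, 138, 106, 106]  (not all equal)
t=26: [76, 76, 76, 59, 59]  (not all equal)
t=27: [55, 55, 55, 180, 180]  (not all equal)
t=28: [214, 214, 214, 150, 150]  (not all equal)
t=29: [140, 140, 140, 107, 107]  (not all equal)
t=30: [78, 78, 78, 60, 60]  (not all equal)
t=31: [16, 16, 16, 5, 5]  (not all equal)
t=32: [188, 188, 188, 182, 182]  (not all equal)
t=33: [125, 125, 125, 122, 122]  (not all equal)
t=34: [70, 70, 70, 68, 68]  (not all equal)
t=35: [10, 10, 10, 8, 8]  (not all equal)
t=36: [184, 184, 184, 182, 182]  (not all equal)
t=37: [122, 122, 122, 121, 121]  (not all equal)
t=38: [67, 67, 67, 67, 67]  (all equal)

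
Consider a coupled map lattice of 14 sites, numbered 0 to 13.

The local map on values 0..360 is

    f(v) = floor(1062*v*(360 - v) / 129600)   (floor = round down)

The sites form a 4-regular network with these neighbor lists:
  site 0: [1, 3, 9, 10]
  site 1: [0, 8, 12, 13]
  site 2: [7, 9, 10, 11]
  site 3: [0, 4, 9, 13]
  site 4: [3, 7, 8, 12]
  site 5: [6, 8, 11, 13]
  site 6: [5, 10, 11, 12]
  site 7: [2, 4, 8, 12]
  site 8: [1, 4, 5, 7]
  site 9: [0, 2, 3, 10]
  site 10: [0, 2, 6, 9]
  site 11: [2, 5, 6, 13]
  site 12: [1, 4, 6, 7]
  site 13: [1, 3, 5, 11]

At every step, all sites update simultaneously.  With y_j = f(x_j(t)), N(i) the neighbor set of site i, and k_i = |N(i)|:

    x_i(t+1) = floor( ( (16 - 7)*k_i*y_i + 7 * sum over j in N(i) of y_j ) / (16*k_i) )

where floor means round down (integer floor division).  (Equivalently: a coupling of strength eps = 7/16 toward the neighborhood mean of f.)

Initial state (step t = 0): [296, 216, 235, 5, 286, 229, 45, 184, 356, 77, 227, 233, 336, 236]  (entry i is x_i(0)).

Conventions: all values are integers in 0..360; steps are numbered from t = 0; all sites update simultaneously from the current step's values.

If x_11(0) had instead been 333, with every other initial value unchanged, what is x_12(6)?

Answer: x_12(6) = 246
Key observation: This trace re-runs the system from the modified initial state.

Derivation:
t=0: [296, 216, 235, 5, 286, 229, 45, 184, 356, 77, 227, 333, 336, 236]
t=1: [162, 194, 218, 89, 136, 185, 134, 202, 108, 171, 214, 132, 125, 198]
t=2: [254, 255, 254, 224, 240, 256, 249, 252, 238, 254, 256, 250, 246, 253]
t=3: [222, 222, 220, 238, 235, 222, 224, 226, 231, 222, 219, 223, 227, 223]
t=4: [249, 249, 251, 241, 241, 249, 249, 247, 245, 249, 252, 250, 247, 248]
t=5: [226, 226, 224, 232, 232, 226, 225, 228, 229, 226, 224, 225, 228, 227]
t=6: [247, 247, 248, 244, 243, 247, 247, 245, 245, 247, 248, 248, 246, 246]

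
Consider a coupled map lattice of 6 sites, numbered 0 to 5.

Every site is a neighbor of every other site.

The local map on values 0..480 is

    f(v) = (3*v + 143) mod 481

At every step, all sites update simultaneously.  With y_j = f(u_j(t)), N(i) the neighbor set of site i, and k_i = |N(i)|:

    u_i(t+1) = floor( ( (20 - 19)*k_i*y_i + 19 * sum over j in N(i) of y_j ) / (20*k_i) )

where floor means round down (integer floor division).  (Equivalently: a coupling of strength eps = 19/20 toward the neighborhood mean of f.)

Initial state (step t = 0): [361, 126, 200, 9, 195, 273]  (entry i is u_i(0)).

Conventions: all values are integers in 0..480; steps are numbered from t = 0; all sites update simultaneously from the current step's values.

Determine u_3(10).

Answer: u_3(10) = 174

Derivation:
t=0: [361, 126, 200, 9, 195, 273]
t=1: [149, 181, 150, 162, 152, 186]
t=2: [158, 144, 157, 152, 156, 142]
t=3: [113, 119, 114, 116, 114, 120]
t=4: [11, 8, 10, 10, 10, 8]
t=5: [170, 172, 171, 171, 171, 172]
t=6: [175, 175, 175, 175, 175, 175]
t=7: [187, 187, 187, 187, 187, 187]
t=8: [223, 223, 223, 223, 223, 223]
t=9: [331, 331, 331, 331, 331, 331]
t=10: [174, 174, 174, 174, 174, 174]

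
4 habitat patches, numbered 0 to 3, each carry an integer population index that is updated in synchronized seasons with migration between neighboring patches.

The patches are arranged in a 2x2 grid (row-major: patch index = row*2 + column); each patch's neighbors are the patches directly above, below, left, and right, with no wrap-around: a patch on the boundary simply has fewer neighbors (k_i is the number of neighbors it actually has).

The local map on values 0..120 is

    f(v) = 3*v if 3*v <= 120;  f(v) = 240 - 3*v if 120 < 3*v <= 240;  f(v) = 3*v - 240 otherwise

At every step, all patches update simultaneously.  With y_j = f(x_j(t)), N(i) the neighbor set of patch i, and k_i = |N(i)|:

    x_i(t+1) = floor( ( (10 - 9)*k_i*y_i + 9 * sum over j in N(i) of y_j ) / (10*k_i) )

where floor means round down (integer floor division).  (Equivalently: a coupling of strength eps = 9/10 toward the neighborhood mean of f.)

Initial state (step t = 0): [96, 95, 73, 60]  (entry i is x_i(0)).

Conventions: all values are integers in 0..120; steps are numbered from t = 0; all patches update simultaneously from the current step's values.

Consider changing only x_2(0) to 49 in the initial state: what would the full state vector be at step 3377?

Answer: [73, 58, 58, 73]
Key observation: The state at step 18, [61, 25, 25, 61], reappears at step 20: the system is in a cycle of period 2 from step 18 on.  Therefore the state at step 3377 equals the state at step 18 + ((3377 - 18) mod 2) = 19, which is [73, 58, 58, 73].

Derivation:
t=0: [96, 95, 49, 60]
t=1: [66, 53, 57, 68]
t=2: [71, 43, 42, 71]
t=3: [103, 35, 35, 103]
t=4: [101, 72, 72, 101]
t=5: [27, 59, 59, 27]
t=6: [64, 79, 79, 64]
t=7: [7, 43, 43, 7]
t=8: [102, 30, 30, 102]
t=9: [87, 68, 68, 87]
t=10: [34, 22, 22, 34]
t=11: [69, 98, 98, 69]
t=12: [51, 35, 35, 51]
t=13: [103, 88, 88, 103]
t=14: [28, 64, 64, 28]
t=15: [51, 80, 80, 51]
t=16: [8, 78, 78, 8]
t=17: [7, 22, 22, 7]
t=18: [61, 25, 25, 61]
t=19: [73, 58, 58, 73]
t=20: [61, 25, 25, 61]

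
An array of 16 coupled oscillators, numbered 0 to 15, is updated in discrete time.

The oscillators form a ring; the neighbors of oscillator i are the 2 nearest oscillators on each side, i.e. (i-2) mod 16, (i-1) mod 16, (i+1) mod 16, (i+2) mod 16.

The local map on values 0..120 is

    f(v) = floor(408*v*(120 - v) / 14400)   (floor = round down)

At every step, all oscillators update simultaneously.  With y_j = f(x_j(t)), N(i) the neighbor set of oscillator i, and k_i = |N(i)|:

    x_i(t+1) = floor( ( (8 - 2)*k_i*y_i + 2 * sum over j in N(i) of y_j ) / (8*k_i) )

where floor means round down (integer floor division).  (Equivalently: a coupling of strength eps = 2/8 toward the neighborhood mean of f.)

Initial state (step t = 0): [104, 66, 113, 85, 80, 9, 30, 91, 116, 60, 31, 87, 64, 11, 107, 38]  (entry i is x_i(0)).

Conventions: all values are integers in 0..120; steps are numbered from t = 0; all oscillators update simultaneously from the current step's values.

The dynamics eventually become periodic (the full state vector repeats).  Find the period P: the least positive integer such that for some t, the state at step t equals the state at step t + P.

Answer: 4
Key observation: The state at step 12, [100, 100, 100, 100, 101, 101, 101, 101, 101, 101, 101, 101, 101, 100, 100, 100], reappears at step 16 — and no state repeats earlier — so the cycle the system enters has period 4.

Derivation:
t=0: [104, 66, 113, 85, 80, 9, 30, 91, 116, 60, 31, 87, 64, 11, 107, 38]
t=1: [50, 90, 36, 78, 80, 41, 69, 69, 30, 91, 77, 80, 90, 44, 46, 79]
t=2: [96, 79, 86, 90, 90, 92, 96, 95, 79, 77, 89, 88, 80, 92, 94, 91]
t=3: [68, 86, 80, 77, 75, 71, 67, 70, 87, 89, 80, 80, 86, 73, 70, 74]
t=4: [97, 85, 90, 92, 95, 97, 98, 96, 83, 81, 88, 89, 85, 95, 97, 95]
t=5: [65, 80, 74, 72, 67, 63, 63, 67, 83, 86, 80, 78, 80, 68, 64, 67]
t=6: [99, 92, 96, 96, 99, 100, 100, 98, 88, 84, 89, 91, 91, 98, 100, 99]
t=7: [59, 69, 64, 64, 58, 57, 57, 63, 76, 82, 78, 74, 72, 62, 57, 58]
t=8: [100, 99, 100, 100, 101, 101, 100, 99, 94, 89, 92, 95, 97, 100, 100, 100]
t=9: [56, 57, 56, 55, 54, 54, 56, 59, 68, 75, 71, 67, 62, 57, 56, 56]
t=10: [101, 101, 100, 100, 100, 100, 100, 100, 99, 96, 98, 99, 100, 100, 101, 101]
t=11: [54, 54, 55, 55, 56, 56, 56, 56, 58, 63, 60, 58, 56, 55, 54, 54]
t=12: [100, 100, 100, 100, 101, 101, 101, 101, 101, 101, 101, 101, 101, 100, 100, 100]
t=13: [56, 56, 55, 55, 54, 54, 54, 54, 54, 54, 54, 54, 54, 55, 55, 56]
t=14: [101, 101, 100, 100, 100, 100, 100, 100, 100, 100, 100, 100, 100, 100, 100, 101]
t=15: [54, 54, 55, 55, 56, 56, 56, 56, 56, 56, 56, 56, 56, 55, 55, 54]
t=16: [100, 100, 100, 100, 101, 101, 101, 101, 101, 101, 101, 101, 101, 100, 100, 100]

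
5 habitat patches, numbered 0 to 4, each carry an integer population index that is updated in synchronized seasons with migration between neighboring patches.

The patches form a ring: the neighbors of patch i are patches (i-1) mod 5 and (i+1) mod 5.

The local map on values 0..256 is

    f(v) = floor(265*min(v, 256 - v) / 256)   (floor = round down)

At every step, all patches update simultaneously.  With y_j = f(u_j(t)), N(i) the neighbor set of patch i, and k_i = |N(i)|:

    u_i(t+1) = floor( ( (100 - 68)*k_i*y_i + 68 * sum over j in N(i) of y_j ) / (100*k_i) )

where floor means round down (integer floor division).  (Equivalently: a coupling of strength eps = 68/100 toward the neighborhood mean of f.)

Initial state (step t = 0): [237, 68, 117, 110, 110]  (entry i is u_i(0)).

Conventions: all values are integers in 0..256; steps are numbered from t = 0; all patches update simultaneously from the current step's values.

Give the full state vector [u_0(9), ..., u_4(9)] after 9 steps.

Simulating step by step:
t=0: [237, 68, 117, 110, 110]
t=1: [68, 70, 100, 115, 81]
t=2: [75, 81, 97, 101, 90]
t=3: [84, 86, 95, 98, 91]
t=4: [89, 91, 95, 97, 93]
t=5: [94, 94, 97, 97, 96]
t=6: [97, 98, 98, 99, 98]
t=7: [100, 100, 101, 101, 101]
t=8: [103, 103, 103, 104, 103]
t=9: [106, 106, 106, 106, 106]

Answer: [106, 106, 106, 106, 106]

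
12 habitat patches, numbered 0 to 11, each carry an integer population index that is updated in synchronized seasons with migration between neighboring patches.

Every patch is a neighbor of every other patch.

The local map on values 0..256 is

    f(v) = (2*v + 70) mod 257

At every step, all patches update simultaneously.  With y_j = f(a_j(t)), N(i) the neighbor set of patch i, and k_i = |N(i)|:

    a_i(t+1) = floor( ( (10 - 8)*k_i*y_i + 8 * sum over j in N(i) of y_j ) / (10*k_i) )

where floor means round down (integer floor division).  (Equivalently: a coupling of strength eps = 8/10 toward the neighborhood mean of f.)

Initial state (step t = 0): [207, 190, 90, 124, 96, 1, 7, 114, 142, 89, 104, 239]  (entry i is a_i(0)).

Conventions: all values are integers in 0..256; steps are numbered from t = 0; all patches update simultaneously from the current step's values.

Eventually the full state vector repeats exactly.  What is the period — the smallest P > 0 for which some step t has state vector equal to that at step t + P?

Simulating step by step:
t=0: [207, 190, 90, 124, 96, 1, 7, 114, 142, 89, 104, 239]
t=1: [125, 121, 128, 104, 97, 106, 107, 102, 109, 128, 99, 101]
t=2: [37, 36, 38, 32, 30, 33, 33, 31, 33, 38, 31, 31]
t=3: [138, 137, 138, 136, 136, 137, 137, 136, 137, 138, 136, 136]
t=4: [86, 86, 86, 86, 86, 86, 86, 86, 86, 86, 86, 86]
t=5: [242, 242, 242, 242, 242, 242, 242, 242, 242, 242, 242, 242]
t=6: [40, 40, 40, 40, 40, 40, 40, 40, 40, 40, 40, 40]
t=7: [150, 150, 150, 150, 150, 150, 150, 150, 150, 150, 150, 150]
t=8: [113, 113, 113, 113, 113, 113, 113, 113, 113, 113, 113, 113]
t=9: [39, 39, 39, 39, 39, 39, 39, 39, 39, 39, 39, 39]
t=10: [148, 148, 148, 148, 148, 148, 148, 148, 148, 148, 148, 148]
t=11: [109, 109, 109, 109, 109, 109, 109, 109, 109, 109, 109, 109]
t=12: [31, 31, 31, 31, 31, 31, 31, 31, 31, 31, 31, 31]
t=13: [132, 132, 132, 132, 132, 132, 132, 132, 132, 132, 132, 132]
t=14: [77, 77, 77, 77, 77, 77, 77, 77, 77, 77, 77, 77]
t=15: [224, 224, 224, 224, 224, 224, 224, 224, 224, 224, 224, 224]
t=16: [4, 4, 4, 4, 4, 4, 4, 4, 4, 4, 4, 4]
t=17: [78, 78, 78, 78, 78, 78, 78, 78, 78, 78, 78, 78]
t=18: [226, 226, 226, 226, 226, 226, 226, 226, 226, 226, 226, 226]
t=19: [8, 8, 8, 8, 8, 8, 8, 8, 8, 8, 8, 8]
t=20: [86, 86, 86, 86, 86, 86, 86, 86, 86, 86, 86, 86]

Answer: 16
Key observation: The state at step 4, [86, 86, 86, 86, 86, 86, 86, 86, 86, 86, 86, 86], reappears at step 20 — and no state repeats earlier — so the cycle the system enters has period 16.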